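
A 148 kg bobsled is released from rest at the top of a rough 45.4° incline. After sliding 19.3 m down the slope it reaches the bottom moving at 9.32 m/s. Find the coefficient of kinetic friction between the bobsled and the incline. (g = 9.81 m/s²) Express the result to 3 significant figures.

The energy dissipated by friction is the PE lost minus the KE gained:
mgL sinθ = 19952 J; ½mv² = 6427.8 J
W_f = 19952 − 6427.8 = 13524 J
μ_k = W_f/(mg cosθ · L) = 13524/(1019 × 19.3) = 0.6874

μ_k = 0.687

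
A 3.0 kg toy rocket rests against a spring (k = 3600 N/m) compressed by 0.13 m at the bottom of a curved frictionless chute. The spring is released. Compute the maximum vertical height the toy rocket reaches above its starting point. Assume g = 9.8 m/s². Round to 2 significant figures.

h = 1.0 m

All spring PE becomes gravitational PE at the highest point: ½kx² = mgh
h = kx²/(2mg) = (3600)(0.13)²/(2 × 3.0 × 9.8) = 1.035 m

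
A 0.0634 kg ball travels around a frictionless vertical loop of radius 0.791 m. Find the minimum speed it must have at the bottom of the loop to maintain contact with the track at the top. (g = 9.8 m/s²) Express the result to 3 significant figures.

At the top: mg = mv_top²/r ⇒ v_top² = gr = 7.752 m²/s²
Energy from bottom to top (height 2r): ½mv_bot² = ½mv_top² + mg(2r)
v_bot² = gr + 4gr = 5gr = 38.76
v_bot = √(5gr) = 6.226 m/s

v = 6.23 m/s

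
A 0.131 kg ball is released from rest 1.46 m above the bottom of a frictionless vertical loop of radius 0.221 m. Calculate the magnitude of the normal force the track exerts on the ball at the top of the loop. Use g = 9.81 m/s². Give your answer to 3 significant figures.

Energy from release to top (height 2r): mgh = ½mv_top² + mg(2r)
v_top² = 2g(h − 2r) = 2(9.81)(1.46 − 0.4420) = 19.973 m²/s²
At the top, both N and weight point toward the centre: N + mg = mv_top²/r
N = m(v_top²/r − g) = 0.131(19.973/0.221 − 9.81) = 10.55 N

N = 10.6 N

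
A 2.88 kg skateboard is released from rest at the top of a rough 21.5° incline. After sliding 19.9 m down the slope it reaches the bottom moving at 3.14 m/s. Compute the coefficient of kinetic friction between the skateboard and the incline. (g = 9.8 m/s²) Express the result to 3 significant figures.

μ_k = 0.367

The energy dissipated by friction is the PE lost minus the KE gained:
mgL sinθ = 205.85 J; ½mv² = 14.198 J
W_f = 205.85 − 14.198 = 191.7 J
μ_k = W_f/(mg cosθ · L) = 191.7/(26.26 × 19.9) = 0.3667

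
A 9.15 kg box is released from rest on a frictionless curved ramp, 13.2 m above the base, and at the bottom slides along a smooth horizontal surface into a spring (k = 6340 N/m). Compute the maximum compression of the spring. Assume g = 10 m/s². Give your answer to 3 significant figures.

x = 0.617 m

At max compression the box is momentarily at rest: mgh = ½kx²
x = √(2mgh/k) = √(2 × 9.15 × 10 × 13.2 / 6340) = 0.6173 m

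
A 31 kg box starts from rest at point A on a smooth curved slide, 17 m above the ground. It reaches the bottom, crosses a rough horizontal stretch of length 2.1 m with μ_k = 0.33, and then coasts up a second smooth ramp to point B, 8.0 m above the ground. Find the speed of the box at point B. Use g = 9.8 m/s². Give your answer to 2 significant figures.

v = 13 m/s

Energy at A: mgh₁ = (31)(9.8)(17) = 5164.6 J
Friction loss: W_f = μ_k mg d = 210.5 J
At B: ½mv² + mgh₂ = mgh₁ − W_f
½mv² = 5164.6 − 210.5 − 2430.4 = 2523.7 J
v = √(2 × 2523.7/31) = 12.76 m/s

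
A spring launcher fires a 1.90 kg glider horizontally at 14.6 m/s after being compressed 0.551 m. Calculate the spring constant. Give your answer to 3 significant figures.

½kx² = ½mv²
k = mv²/x² = (1.90)(14.6)²/(0.551)² = 1334 N/m

k = 1330 N/m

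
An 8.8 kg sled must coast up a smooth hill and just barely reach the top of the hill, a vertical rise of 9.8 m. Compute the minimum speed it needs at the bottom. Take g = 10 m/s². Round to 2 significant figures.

v = 14 m/s

At the top it is momentarily at rest, so all KE converts to PE: ½mv² = mgh
v = √(2gh) = √(2 × 10 × 9.8) = 14.00 m/s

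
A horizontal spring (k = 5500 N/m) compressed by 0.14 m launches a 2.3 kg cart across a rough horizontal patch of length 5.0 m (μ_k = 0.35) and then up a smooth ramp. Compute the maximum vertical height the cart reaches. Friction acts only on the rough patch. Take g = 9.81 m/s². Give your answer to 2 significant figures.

h = 0.64 m

Spring energy: E₀ = ½kx² = ½(5500)(0.14)² = 53.900 J
Friction: W_f = μ_k mg d = (0.35)(2.3)(9.81)(5.0) = 39.49 J
Energy at base of ramp: E = 53.900 − 39.49 = 14.415 J
At max height all remaining energy is PE: mgh = E ⇒ h = E/(mg) = 14.415/(2.3 × 9.81) = 0.6389 m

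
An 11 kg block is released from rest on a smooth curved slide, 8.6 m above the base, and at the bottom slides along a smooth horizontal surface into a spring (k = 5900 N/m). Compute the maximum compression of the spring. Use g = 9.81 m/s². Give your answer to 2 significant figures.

Energy conservation (no friction) from release to max compression: mgh = ½kx²
x = √(2mgh/k) = √(2 × 11 × 9.81 × 8.6 / 5900) = 0.5609 m

x = 0.56 m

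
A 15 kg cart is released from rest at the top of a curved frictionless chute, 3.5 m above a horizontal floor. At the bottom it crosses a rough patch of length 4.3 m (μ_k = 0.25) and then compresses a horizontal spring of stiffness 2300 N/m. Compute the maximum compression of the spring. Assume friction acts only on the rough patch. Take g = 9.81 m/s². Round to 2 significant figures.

Initial energy: E₁ = mgh = (15)(9.81)(3.5) = 515.02 J
Friction removes W_f = μ_k mg d = (0.25)(15)(9.81)(4.3) = 158.2 J
Energy reaching the spring: E = 515.02 − 158.2 = 356.84 J
At max compression ½kx² = E ⇒ x = √(2E/k) = √(2 × 356.84/2300) = 0.5570 m

x = 0.56 m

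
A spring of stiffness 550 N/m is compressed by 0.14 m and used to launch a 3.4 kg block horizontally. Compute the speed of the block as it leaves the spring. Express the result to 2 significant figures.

Conservation of energy: ½kx² = ½mv²
v = x√(k/m) = 0.14 × √(550/3.4) = 1.781 m/s

v = 1.8 m/s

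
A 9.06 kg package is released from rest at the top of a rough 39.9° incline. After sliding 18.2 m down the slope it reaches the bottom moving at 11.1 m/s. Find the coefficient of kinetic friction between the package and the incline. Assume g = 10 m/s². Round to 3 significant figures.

mgh = ½mv² + μ_k (mg cosθ) L, with h = L sinθ
mgL sinθ = 1057.7 J; ½mv² = 558.14 J
W_f = 1057.7 − 558.14 = 499.6 J
μ_k = W_f/(mg cosθ · L) = 499.6/(69.51 × 18.2) = 0.3949

μ_k = 0.395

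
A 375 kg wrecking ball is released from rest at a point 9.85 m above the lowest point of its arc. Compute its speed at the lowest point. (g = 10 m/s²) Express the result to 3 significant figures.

Mechanical energy is conserved (no friction): mgh = ½mv²
v = √(2gh) = √(2 × 10 × 9.85) = √197.00 = 14.04 m/s

v = 14.0 m/s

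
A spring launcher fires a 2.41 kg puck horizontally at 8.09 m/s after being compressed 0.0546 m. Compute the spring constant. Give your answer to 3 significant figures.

Spring PE at full compression equals KE at release: ½kx² = ½mv²
k = mv²/x² = (2.41)(8.09)²/(0.0546)² = 52909 N/m

k = 52900 N/m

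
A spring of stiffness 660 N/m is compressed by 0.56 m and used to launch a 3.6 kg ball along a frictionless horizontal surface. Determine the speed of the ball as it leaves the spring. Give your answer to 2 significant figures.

v = 7.6 m/s

Conservation of energy: ½kx² = ½mv²
v = x√(k/m) = 0.56 × √(660/3.6) = 7.582 m/s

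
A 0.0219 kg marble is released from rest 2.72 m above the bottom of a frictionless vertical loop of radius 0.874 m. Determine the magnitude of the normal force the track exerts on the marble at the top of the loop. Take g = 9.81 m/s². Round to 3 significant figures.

Energy from release to top (height 2r): mgh = ½mv_top² + mg(2r)
v_top² = 2g(h − 2r) = 2(9.81)(2.72 − 1.748) = 19.071 m²/s²
At the top, both N and weight point toward the centre: N + mg = mv_top²/r
N = m(v_top²/r − g) = 0.0219(19.071/0.874 − 9.81) = 0.2630 N

N = 0.263 N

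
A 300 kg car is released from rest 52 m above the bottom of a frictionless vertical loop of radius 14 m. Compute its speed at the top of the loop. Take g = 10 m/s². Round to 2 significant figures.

Energy conservation: mgh = ½mv_top² + mg(2r)
v_top² = 2g(h − 2r) = 2(10)(52 − 28.00) = 480.0
v_top = 21.91 m/s

v = 22 m/s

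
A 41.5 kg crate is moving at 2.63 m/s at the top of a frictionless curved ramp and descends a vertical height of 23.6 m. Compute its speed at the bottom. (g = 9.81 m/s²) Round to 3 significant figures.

Equating total energy at the two states: ½mv₀² + mgh = ½mv²
v² = v₀² + 2gh = (2.63)² + 2(9.81)(23.6) = 469.95
v = √469.95 = 21.68 m/s

v = 21.7 m/s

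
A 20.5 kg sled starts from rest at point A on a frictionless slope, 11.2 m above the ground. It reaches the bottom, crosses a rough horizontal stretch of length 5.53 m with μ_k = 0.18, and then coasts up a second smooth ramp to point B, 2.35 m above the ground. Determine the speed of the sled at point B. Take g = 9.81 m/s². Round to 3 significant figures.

v = 12.4 m/s

Energy at A: mgh₁ = (20.5)(9.81)(11.2) = 2252.4 J
Friction loss: W_f = μ_k mg d = 200.2 J
At B: ½mv² + mgh₂ = mgh₁ − W_f
½mv² = 2252.4 − 200.2 − 472.60 = 1579.6 J
v = √(2 × 1579.6/20.5) = 12.41 m/s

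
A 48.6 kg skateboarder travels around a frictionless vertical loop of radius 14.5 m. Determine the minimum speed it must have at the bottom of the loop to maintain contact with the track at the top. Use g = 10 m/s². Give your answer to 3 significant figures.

v = 26.9 m/s

At the top: mg = mv_top²/r ⇒ v_top² = gr = 145.0 m²/s²
Energy from bottom to top (height 2r): ½mv_bot² = ½mv_top² + mg(2r)
v_bot² = gr + 4gr = 5gr = 725.0
v_bot = √(5gr) = 26.93 m/s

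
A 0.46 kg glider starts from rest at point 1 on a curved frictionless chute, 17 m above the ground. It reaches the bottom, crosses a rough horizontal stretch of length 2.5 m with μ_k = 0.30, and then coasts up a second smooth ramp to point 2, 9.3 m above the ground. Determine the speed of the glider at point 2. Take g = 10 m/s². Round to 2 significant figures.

v = 12 m/s

Energy at 1: mgh₁ = (0.46)(10)(17) = 78.200 J
Friction loss: W_f = μ_k mg d = 3.450 J
At 2: ½mv² + mgh₂ = mgh₁ − W_f
½mv² = 78.200 − 3.450 − 42.780 = 31.970 J
v = √(2 × 31.970/0.46) = 11.79 m/s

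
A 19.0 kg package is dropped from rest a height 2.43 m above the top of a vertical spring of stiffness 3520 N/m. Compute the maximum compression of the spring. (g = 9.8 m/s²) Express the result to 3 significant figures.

Let x be the compression. The total drop is H + x, and the package is instantaneously at rest at max compression, so energy conservation gives:
mg(H + x) = ½kx²
½(3520)x² − (19.0)(9.8)x − (19.0)(9.8)(2.43) = 0
1760x² − 186.2x − 452.5 = 0
x = [186.2 + √(34670 + 3.1854e+06)]/(2 × 1760) = 0.5627 m

x = 0.563 m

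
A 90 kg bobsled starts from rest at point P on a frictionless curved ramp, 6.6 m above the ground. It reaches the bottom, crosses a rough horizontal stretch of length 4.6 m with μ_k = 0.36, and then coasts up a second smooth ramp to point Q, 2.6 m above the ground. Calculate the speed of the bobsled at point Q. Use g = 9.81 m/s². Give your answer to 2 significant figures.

Energy at P: mgh₁ = (90)(9.81)(6.6) = 5827.1 J
Friction loss: W_f = μ_k mg d = 1462 J
At Q: ½mv² + mgh₂ = mgh₁ − W_f
½mv² = 5827.1 − 1462 − 2295.5 = 2069.5 J
v = √(2 × 2069.5/90) = 6.782 m/s

v = 6.8 m/s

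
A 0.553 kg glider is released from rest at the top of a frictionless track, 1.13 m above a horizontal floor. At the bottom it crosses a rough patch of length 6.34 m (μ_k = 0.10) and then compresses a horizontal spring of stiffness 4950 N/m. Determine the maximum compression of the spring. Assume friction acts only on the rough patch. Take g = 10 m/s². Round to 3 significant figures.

x = 0.0333 m

Initial energy: E₁ = mgh = (0.553)(10)(1.13) = 6.2489 J
Friction removes W_f = μ_k mg d = (0.10)(0.553)(10)(6.34) = 3.506 J
Energy reaching the spring: E = 6.2489 − 3.506 = 2.7429 J
At max compression ½kx² = E ⇒ x = √(2E/k) = √(2 × 2.7429/4950) = 0.03329 m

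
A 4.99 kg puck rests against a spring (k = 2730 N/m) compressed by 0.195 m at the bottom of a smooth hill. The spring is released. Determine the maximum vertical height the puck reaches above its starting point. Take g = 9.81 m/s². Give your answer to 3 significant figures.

Energy conservation from release to the highest point: ½kx² = mgh
h = kx²/(2mg) = (2730)(0.195)²/(2 × 4.99 × 9.81) = 1.060 m

h = 1.06 m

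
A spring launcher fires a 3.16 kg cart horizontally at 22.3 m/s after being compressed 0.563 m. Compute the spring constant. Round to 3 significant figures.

k = 4960 N/m

½kx² = ½mv²
k = mv²/x² = (3.16)(22.3)²/(0.563)² = 4958 N/m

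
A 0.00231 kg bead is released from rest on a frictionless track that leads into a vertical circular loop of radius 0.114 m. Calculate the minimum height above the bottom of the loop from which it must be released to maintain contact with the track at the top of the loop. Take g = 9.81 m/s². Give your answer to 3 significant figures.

h = 0.285 m

At the top, for minimum speed gravity alone supplies the centripetal force: mg = mv_top²/r ⇒ v_top² = gr = 1.118 m²/s²
Energy conservation from release height h to the top (height 2r): mgh = ½mv_top² + mg(2r)
h = v_top²/(2g) + 2r = r/2 + 2r = 5r/2 = 0.2850 m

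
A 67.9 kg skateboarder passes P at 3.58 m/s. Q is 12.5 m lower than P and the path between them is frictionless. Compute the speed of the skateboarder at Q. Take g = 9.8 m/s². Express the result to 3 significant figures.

v = 16.1 m/s

Mechanical energy is conserved (no friction): ½mv₀² + mgh = ½mv²
v² = v₀² + 2gh = (3.58)² + 2(9.8)(12.5) = 257.82
v = √257.82 = 16.06 m/s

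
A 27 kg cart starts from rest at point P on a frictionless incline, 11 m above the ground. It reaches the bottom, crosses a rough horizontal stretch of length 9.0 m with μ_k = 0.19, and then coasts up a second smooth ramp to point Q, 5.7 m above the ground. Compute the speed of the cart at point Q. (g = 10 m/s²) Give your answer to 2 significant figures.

v = 8.5 m/s

Energy at P: mgh₁ = (27)(10)(11) = 2970.0 J
Friction loss: W_f = μ_k mg d = 461.7 J
At Q: ½mv² + mgh₂ = mgh₁ − W_f
½mv² = 2970.0 − 461.7 − 1539.0 = 969.30 J
v = √(2 × 969.30/27) = 8.473 m/s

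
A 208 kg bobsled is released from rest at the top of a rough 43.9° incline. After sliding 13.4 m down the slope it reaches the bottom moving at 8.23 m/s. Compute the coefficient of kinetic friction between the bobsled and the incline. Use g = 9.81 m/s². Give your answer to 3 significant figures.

μ_k = 0.605

The energy dissipated by friction is the PE lost minus the KE gained:
mgL sinθ = 18959 J; ½mv² = 7044.2 J
W_f = 18959 − 7044.2 = 11915 J
μ_k = W_f/(mg cosθ · L) = 11915/(1470 × 13.4) = 0.6048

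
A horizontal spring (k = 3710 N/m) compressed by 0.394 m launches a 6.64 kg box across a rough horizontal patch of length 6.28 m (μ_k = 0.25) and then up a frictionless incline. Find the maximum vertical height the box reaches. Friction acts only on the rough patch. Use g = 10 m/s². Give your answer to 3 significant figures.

Spring energy: E₀ = ½kx² = ½(3710)(0.394)² = 287.96 J
Friction: W_f = μ_k mg d = (0.25)(6.64)(10)(6.28) = 104.2 J
Energy at base of ramp: E = 287.96 − 104.2 = 183.71 J
At max height all remaining energy is PE: mgh = E ⇒ h = E/(mg) = 183.71/(6.64 × 10) = 2.767 m

h = 2.77 m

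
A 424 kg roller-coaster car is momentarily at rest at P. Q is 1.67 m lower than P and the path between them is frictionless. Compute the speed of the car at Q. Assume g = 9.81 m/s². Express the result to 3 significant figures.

v = 5.72 m/s

Mechanical energy is conserved (no friction): mgh = ½mv²
v = √(2gh) = √(2 × 9.81 × 1.67) = √32.765 = 5.724 m/s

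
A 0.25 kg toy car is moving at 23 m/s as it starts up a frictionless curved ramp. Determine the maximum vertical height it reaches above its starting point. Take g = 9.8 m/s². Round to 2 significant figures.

h = 27 m

By energy conservation, ½mv² = mgh
h = v²/(2g) = 23²/(2 × 9.8) = 26.99 m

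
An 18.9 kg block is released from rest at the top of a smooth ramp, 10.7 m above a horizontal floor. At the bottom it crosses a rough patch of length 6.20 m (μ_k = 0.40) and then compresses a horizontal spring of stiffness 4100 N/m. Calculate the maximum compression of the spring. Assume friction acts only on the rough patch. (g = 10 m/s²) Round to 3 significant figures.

Initial energy: E₁ = mgh = (18.9)(10)(10.7) = 2022.3 J
Friction removes W_f = μ_k mg d = (0.40)(18.9)(10)(6.20) = 468.7 J
Energy reaching the spring: E = 2022.3 − 468.7 = 1553.6 J
At max compression ½kx² = E ⇒ x = √(2E/k) = √(2 × 1553.6/4100) = 0.8705 m

x = 0.871 m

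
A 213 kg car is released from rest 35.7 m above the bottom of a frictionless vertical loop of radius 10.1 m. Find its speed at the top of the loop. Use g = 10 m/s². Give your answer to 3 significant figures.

Energy conservation: mgh = ½mv_top² + mg(2r)
v_top² = 2g(h − 2r) = 2(10)(35.7 − 20.20) = 310.0
v_top = 17.61 m/s

v = 17.6 m/s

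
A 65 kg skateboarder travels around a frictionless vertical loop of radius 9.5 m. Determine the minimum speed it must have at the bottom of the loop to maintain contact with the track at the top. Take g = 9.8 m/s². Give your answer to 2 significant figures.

At the top: mg = mv_top²/r ⇒ v_top² = gr = 93.10 m²/s²
Energy from bottom to top (height 2r): ½mv_bot² = ½mv_top² + mg(2r)
v_bot² = gr + 4gr = 5gr = 465.5
v_bot = √(5gr) = 21.58 m/s

v = 22 m/s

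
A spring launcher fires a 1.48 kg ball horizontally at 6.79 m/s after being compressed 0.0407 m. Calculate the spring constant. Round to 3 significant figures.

k = 41200 N/m

½kx² = ½mv²
k = mv²/x² = (1.48)(6.79)²/(0.0407)² = 41192 N/m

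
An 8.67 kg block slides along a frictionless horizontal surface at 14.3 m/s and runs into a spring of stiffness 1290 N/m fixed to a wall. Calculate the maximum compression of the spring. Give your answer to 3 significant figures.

At max compression the block is momentarily at rest: ½mv² = ½kx²
x = v√(m/k) = 14.3 × √(8.67/1290) = 1.172 m

x = 1.17 m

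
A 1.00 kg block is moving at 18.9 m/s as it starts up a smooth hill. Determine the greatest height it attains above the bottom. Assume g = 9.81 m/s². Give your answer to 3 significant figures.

h = 18.2 m

Setting KE at the bottom equal to PE gained: ½mv² = mgh
h = v²/(2g) = 18.9²/(2 × 9.81) = 18.21 m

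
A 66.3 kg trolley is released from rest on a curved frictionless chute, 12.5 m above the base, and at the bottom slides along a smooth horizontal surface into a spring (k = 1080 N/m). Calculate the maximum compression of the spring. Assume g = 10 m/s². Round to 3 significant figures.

x = 3.92 m

Gravitational PE at the top equals spring PE at max compression: mgh = ½kx²
x = √(2mgh/k) = √(2 × 66.3 × 10 × 12.5 / 1080) = 3.918 m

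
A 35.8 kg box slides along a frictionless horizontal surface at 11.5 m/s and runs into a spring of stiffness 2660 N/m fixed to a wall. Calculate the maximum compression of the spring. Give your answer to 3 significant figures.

x = 1.33 m

At max compression the box is momentarily at rest: ½mv² = ½kx²
x = v√(m/k) = 11.5 × √(35.8/2660) = 1.334 m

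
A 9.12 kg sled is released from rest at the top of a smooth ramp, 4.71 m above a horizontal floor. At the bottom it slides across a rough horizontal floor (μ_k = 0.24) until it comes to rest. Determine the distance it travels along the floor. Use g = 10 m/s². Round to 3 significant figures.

d = 19.6 m

Energy bookkeeping (friction removes W_f = μ_k N d):
At rest all PE has been dissipated by friction: mgh = μ_k m g d
d = h/μ_k = 4.71/0.24 = 19.62 m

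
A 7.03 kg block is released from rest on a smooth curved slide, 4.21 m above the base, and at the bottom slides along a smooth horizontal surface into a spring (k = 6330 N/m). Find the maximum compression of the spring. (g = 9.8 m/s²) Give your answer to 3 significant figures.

At max compression the block is momentarily at rest: mgh = ½kx²
x = √(2mgh/k) = √(2 × 7.03 × 9.8 × 4.21 / 6330) = 0.3027 m

x = 0.303 m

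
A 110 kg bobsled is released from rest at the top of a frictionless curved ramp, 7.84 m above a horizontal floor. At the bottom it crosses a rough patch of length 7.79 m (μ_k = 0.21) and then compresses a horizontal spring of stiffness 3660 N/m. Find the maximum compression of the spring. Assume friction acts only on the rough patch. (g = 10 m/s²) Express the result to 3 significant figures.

Initial energy: E₁ = mgh = (110)(10)(7.84) = 8624.0 J
Friction removes W_f = μ_k mg d = (0.21)(110)(10)(7.79) = 1799 J
Energy reaching the spring: E = 8624.0 − 1799 = 6824.5 J
At max compression ½kx² = E ⇒ x = √(2E/k) = √(2 × 6824.5/3660) = 1.931 m

x = 1.93 m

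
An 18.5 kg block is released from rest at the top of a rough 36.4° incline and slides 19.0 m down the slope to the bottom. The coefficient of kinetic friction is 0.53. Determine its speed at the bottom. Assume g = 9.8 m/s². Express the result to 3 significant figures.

v = 7.88 m/s

Energy: mgh = ½mv² + W_f, with h = L sinθ and W_f = μ_k (mg cosθ) L
mgh = mgL sinθ = (18.5)(9.8)(19.0)sin36.4° = 2044.2 J
W_f = μ_k mg cosθ · L = (0.53)(18.5)(9.8)cos36.4°·19.0 = 1469 J
½mv² = 2044.2 − 1469 = 574.66 J
v = √(2 × 574.66/18.5) = 7.882 m/s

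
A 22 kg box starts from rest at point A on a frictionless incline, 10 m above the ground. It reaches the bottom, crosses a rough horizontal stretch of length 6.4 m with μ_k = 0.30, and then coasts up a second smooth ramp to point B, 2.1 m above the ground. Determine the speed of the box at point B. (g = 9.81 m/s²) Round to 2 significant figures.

v = 11 m/s

Energy at A: mgh₁ = (22)(9.81)(10) = 2158.2 J
Friction loss: W_f = μ_k mg d = 414.4 J
At B: ½mv² + mgh₂ = mgh₁ − W_f
½mv² = 2158.2 − 414.4 − 453.22 = 1290.6 J
v = √(2 × 1290.6/22) = 10.83 m/s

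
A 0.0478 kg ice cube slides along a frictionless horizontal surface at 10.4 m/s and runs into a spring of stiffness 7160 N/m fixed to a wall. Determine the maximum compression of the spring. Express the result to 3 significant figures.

All KE is stored as spring PE at maximum compression: ½mv² = ½kx²
x = v√(m/k) = 10.4 × √(0.0478/7160) = 0.02687 m

x = 0.0269 m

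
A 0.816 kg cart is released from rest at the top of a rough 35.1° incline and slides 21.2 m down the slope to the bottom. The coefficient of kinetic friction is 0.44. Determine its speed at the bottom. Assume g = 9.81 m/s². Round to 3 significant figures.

Taking the bottom as reference, mgh = ½mv² + μ_k N L with h = L sinθ, N = mg cosθ:
mgh = mgL sinθ = (0.816)(9.81)(21.2)sin35.1° = 97.581 J
W_f = μ_k mg cosθ · L = (0.44)(0.816)(9.81)cos35.1°·21.2 = 61.09 J
½mv² = 97.581 − 61.09 = 36.490 J
v = √(2 × 36.490/0.816) = 9.457 m/s

v = 9.46 m/s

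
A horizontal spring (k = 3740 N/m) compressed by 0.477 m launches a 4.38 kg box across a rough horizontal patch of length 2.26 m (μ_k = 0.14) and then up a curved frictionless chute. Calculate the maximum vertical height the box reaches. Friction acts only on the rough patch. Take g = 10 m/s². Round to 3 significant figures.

h = 9.40 m

Spring energy: E₀ = ½kx² = ½(3740)(0.477)² = 425.48 J
Friction: W_f = μ_k mg d = (0.14)(4.38)(10)(2.26) = 13.86 J
Energy at base of ramp: E = 425.48 − 13.86 = 411.62 J
At max height all remaining energy is PE: mgh = E ⇒ h = E/(mg) = 411.62/(4.38 × 10) = 9.398 m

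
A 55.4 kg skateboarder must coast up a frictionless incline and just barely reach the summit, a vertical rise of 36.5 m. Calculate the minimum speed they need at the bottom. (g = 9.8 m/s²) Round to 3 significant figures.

At the top they are momentarily at rest, so all KE converts to PE: ½mv² = mgh
v = √(2gh) = √(2 × 9.8 × 36.5) = 26.75 m/s

v = 26.7 m/s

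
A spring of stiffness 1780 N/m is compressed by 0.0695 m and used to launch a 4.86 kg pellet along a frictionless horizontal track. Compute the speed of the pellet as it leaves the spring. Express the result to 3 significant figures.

v = 1.33 m/s

The pellet leaves the spring when the spring is at natural length, so ½kx² = ½mv²
v = x√(k/m) = 0.0695 × √(1780/4.86) = 1.330 m/s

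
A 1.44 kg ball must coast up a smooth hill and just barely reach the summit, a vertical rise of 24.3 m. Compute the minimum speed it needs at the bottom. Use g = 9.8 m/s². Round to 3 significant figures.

v = 21.8 m/s

At the top it is momentarily at rest, so all KE converts to PE: ½mv² = mgh
v = √(2gh) = √(2 × 9.8 × 24.3) = 21.82 m/s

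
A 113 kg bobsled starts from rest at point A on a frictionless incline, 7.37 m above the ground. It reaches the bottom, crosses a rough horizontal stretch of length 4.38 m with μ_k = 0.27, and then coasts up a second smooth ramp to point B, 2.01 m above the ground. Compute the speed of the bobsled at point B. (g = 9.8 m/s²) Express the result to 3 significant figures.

Energy at A: mgh₁ = (113)(9.8)(7.37) = 8161.5 J
Friction loss: W_f = μ_k mg d = 1310 J
At B: ½mv² + mgh₂ = mgh₁ − W_f
½mv² = 8161.5 − 1310 − 2225.9 = 4626.1 J
v = √(2 × 4626.1/113) = 9.049 m/s

v = 9.05 m/s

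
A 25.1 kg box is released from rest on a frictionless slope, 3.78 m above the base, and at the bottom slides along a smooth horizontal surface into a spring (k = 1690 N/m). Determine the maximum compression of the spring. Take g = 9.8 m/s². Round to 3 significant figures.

x = 1.05 m

At max compression the box is momentarily at rest: mgh = ½kx²
x = √(2mgh/k) = √(2 × 25.1 × 9.8 × 3.78 / 1690) = 1.049 m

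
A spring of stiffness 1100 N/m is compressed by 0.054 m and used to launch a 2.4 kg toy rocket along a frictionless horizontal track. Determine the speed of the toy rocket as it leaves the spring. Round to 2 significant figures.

Spring PE converts entirely to kinetic energy: ½kx² = ½mv²
v = x√(k/m) = 0.054 × √(1100/2.4) = 1.156 m/s

v = 1.2 m/s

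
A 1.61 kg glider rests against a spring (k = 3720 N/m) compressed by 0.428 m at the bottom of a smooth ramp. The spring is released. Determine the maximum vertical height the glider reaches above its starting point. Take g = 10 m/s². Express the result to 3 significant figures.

At maximum height the glider is at rest, so ½kx² = mgh
h = kx²/(2mg) = (3720)(0.428)²/(2 × 1.61 × 10) = 21.16 m

h = 21.2 m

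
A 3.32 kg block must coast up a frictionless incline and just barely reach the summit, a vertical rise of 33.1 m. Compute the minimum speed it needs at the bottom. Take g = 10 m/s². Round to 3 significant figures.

At the top it is momentarily at rest, so all KE converts to PE: ½mv² = mgh
v = √(2gh) = √(2 × 10 × 33.1) = 25.73 m/s

v = 25.7 m/s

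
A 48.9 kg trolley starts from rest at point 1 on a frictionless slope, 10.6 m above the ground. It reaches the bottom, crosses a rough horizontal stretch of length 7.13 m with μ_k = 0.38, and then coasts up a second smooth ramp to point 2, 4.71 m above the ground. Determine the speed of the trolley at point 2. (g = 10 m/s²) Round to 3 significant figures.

v = 7.98 m/s

Energy at 1: mgh₁ = (48.9)(10)(10.6) = 5183.4 J
Friction loss: W_f = μ_k mg d = 1325 J
At 2: ½mv² + mgh₂ = mgh₁ − W_f
½mv² = 5183.4 − 1325 − 2303.2 = 1555.3 J
v = √(2 × 1555.3/48.9) = 7.976 m/s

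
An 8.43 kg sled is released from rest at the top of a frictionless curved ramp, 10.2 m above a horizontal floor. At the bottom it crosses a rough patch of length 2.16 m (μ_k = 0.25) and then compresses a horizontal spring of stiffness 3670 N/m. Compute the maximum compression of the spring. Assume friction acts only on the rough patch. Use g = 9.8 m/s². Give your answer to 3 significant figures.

Initial energy: E₁ = mgh = (8.43)(9.8)(10.2) = 842.66 J
Friction removes W_f = μ_k mg d = (0.25)(8.43)(9.8)(2.16) = 44.61 J
Energy reaching the spring: E = 842.66 − 44.61 = 798.05 J
At max compression ½kx² = E ⇒ x = √(2E/k) = √(2 × 798.05/3670) = 0.6595 m

x = 0.659 m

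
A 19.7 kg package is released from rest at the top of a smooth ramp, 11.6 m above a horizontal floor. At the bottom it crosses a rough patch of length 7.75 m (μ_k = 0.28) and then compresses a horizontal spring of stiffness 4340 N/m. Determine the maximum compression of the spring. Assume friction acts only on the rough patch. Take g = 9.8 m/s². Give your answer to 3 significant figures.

x = 0.916 m

Initial energy: E₁ = mgh = (19.7)(9.8)(11.6) = 2239.5 J
Friction removes W_f = μ_k mg d = (0.28)(19.7)(9.8)(7.75) = 418.9 J
Energy reaching the spring: E = 2239.5 − 418.9 = 1820.6 J
At max compression ½kx² = E ⇒ x = √(2E/k) = √(2 × 1820.6/4340) = 0.9160 m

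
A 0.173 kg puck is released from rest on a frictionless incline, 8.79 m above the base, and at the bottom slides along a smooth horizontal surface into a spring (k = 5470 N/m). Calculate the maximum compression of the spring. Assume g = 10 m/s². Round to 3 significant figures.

x = 0.0746 m

Energy conservation (no friction) from release to max compression: mgh = ½kx²
x = √(2mgh/k) = √(2 × 0.173 × 10 × 8.79 / 5470) = 0.07457 m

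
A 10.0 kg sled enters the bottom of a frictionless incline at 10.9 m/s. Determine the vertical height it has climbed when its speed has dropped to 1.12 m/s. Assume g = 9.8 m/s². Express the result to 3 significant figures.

h = 6.00 m

Energy balance between the two points: ½mv₁² = ½mv₂² + mgh
h = (v₁² − v₂²)/(2g) = (10.9² − 1.12²)/(2 × 9.8) = 5.998 m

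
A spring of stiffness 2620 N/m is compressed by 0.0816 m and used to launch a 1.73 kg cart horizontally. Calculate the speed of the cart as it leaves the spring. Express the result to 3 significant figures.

v = 3.18 m/s

Conservation of energy: ½kx² = ½mv²
v = x√(k/m) = 0.0816 × √(2620/1.73) = 3.176 m/s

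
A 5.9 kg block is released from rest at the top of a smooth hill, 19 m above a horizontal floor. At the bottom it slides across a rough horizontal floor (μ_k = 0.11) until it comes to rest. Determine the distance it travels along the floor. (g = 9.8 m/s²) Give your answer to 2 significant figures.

d = 170 m

Energy at the top = energy at the end + work done against friction:
At rest all PE has been dissipated by friction: mgh = μ_k m g d
d = h/μ_k = 19/0.11 = 172.7 m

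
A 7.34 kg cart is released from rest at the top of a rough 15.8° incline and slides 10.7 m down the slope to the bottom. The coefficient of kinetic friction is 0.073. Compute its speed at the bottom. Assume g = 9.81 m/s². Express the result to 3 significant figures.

v = 6.51 m/s

Work–energy: mg(L sinθ) − μ_k(mg cosθ)L = ½mv²
mgh = mgL sinθ = (7.34)(9.81)(10.7)sin15.8° = 209.78 J
W_f = μ_k mg cosθ · L = (0.073)(7.34)(9.81)cos15.8°·10.7 = 54.12 J
½mv² = 209.78 − 54.12 = 155.66 J
v = √(2 × 155.66/7.34) = 6.513 m/s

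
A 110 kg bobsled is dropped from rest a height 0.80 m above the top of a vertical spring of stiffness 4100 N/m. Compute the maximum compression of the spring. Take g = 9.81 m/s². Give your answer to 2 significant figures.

x = 0.96 m

Let x be the compression. The total drop is H + x, and the bobsled is instantaneously at rest at max compression, so energy conservation gives:
mg(H + x) = ½kx²
½(4100)x² − (110)(9.81)x − (110)(9.81)(0.80) = 0
2050x² − 1079x − 863.3 = 0
x = [1079 + √(1.164e+06 + 7.0789e+06)]/(2 × 2050) = 0.9635 m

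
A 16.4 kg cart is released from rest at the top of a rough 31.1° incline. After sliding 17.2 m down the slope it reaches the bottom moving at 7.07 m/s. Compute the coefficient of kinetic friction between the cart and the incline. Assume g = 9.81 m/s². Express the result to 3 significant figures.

μ_k = 0.430

Energy balance down the incline: mg L sinθ − ½mv² = μ_k (mg cosθ) L
mgL sinθ = 1429.4 J; ½mv² = 409.88 J
W_f = 1429.4 − 409.88 = 1019 J
μ_k = W_f/(mg cosθ · L) = 1019/(137.8 × 17.2) = 0.4303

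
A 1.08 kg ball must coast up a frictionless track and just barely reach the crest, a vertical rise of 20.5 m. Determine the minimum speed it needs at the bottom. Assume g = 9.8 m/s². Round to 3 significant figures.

v = 20.0 m/s

At the top it is momentarily at rest, so all KE converts to PE: ½mv² = mgh
v = √(2gh) = √(2 × 9.8 × 20.5) = 20.04 m/s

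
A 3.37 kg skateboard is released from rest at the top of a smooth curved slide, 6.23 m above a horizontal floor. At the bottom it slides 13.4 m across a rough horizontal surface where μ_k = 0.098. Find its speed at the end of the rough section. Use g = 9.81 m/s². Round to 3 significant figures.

Energy at the top = energy at the end + work done against friction:
mgh = ½mv² + μ_k m g d
W_f = μ_k mg d = (0.098)(3.37)(9.81)(13.4) = 43.41 J
½mv² = mgh − W_f = 205.96 − 43.41 = 162.55 J
v = √(2 × 162.55/3.37) = 9.822 m/s

v = 9.82 m/s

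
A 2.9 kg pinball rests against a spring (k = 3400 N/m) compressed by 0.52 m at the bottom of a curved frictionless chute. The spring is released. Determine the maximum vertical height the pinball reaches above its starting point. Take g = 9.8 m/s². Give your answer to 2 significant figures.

h = 16 m

At maximum height the pinball is at rest, so ½kx² = mgh
h = kx²/(2mg) = (3400)(0.52)²/(2 × 2.9 × 9.8) = 16.17 m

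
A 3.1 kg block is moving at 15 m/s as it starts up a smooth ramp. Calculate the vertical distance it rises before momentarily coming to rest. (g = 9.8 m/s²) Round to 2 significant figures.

h = 11 m

Setting KE at the bottom equal to PE gained: ½mv² = mgh
h = v²/(2g) = 15²/(2 × 9.8) = 11.48 m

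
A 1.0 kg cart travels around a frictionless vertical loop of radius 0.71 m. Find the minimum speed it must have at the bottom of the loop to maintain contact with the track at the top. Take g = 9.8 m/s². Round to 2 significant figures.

At the top: mg = mv_top²/r ⇒ v_top² = gr = 6.958 m²/s²
Energy from bottom to top (height 2r): ½mv_bot² = ½mv_top² + mg(2r)
v_bot² = gr + 4gr = 5gr = 34.79
v_bot = √(5gr) = 5.898 m/s

v = 5.9 m/s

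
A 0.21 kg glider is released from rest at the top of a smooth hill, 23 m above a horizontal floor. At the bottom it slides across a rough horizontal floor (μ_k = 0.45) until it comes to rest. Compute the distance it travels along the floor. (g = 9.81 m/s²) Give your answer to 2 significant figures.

Energy bookkeeping (friction removes W_f = μ_k N d):
At rest all PE has been dissipated by friction: mgh = μ_k m g d
d = h/μ_k = 23/0.45 = 51.11 m

d = 51 m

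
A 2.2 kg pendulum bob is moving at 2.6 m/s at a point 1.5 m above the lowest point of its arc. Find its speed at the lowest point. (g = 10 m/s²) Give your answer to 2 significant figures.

Energy conservation between the two points: ½mv₀² + mgh = ½mv²
The mass cancels from both sides.
v² = v₀² + 2gh = (2.6)² + 2(10)(1.5) = 36.760
v = √36.760 = 6.063 m/s

v = 6.1 m/s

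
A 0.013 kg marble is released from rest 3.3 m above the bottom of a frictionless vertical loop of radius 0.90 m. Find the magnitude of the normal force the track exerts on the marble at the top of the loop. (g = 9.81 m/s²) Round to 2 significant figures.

N = 0.30 N

Energy from release to top (height 2r): mgh = ½mv_top² + mg(2r)
v_top² = 2g(h − 2r) = 2(9.81)(3.3 − 1.800) = 29.430 m²/s²
At the top, both N and weight point toward the centre: N + mg = mv_top²/r
N = m(v_top²/r − g) = 0.013(29.430/0.90 − 9.81) = 0.2976 N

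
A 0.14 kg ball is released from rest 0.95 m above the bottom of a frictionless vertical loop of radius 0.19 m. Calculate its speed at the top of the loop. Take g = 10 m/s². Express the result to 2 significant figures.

Energy conservation: mgh = ½mv_top² + mg(2r)
v_top² = 2g(h − 2r) = 2(10)(0.95 − 0.3800) = 11.40
v_top = 3.376 m/s

v = 3.4 m/s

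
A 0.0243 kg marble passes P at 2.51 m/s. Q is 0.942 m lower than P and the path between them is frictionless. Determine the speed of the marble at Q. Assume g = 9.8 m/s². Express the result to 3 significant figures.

v = 4.98 m/s

Energy conservation between the two points: ½mv₀² + mgh = ½mv²
v² = v₀² + 2gh = (2.51)² + 2(9.8)(0.942) = 24.763
v = √24.763 = 4.976 m/s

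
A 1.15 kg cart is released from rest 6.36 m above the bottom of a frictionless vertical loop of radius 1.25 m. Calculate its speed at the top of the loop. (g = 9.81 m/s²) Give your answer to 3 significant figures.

Energy conservation: mgh = ½mv_top² + mg(2r)
v_top² = 2g(h − 2r) = 2(9.81)(6.36 − 2.500) = 75.73
v_top = 8.702 m/s

v = 8.70 m/s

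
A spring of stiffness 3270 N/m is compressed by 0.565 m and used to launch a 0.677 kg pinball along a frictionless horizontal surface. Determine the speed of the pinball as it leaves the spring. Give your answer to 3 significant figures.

v = 39.3 m/s

Spring PE converts entirely to kinetic energy: ½kx² = ½mv²
v = x√(k/m) = 0.565 × √(3270/0.677) = 39.27 m/s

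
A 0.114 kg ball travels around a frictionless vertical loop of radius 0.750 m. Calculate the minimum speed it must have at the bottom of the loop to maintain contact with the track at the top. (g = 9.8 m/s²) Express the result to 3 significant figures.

At the top: mg = mv_top²/r ⇒ v_top² = gr = 7.350 m²/s²
Energy from bottom to top (height 2r): ½mv_bot² = ½mv_top² + mg(2r)
v_bot² = gr + 4gr = 5gr = 36.75
v_bot = √(5gr) = 6.062 m/s

v = 6.06 m/s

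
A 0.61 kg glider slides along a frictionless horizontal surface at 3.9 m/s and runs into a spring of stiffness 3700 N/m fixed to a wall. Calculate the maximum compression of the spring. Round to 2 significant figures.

At max compression the glider is momentarily at rest: ½mv² = ½kx²
x = v√(m/k) = 3.9 × √(0.61/3700) = 0.05008 m

x = 0.050 m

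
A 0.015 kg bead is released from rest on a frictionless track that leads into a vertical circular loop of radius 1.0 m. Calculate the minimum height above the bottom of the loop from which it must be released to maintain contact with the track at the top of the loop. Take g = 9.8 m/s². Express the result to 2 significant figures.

At the top, for minimum speed gravity alone supplies the centripetal force: mg = mv_top²/r ⇒ v_top² = gr = 9.800 m²/s²
Energy conservation from release height h to the top (height 2r): mgh = ½mv_top² + mg(2r)
h = v_top²/(2g) + 2r = r/2 + 2r = 5r/2 = 2.500 m

h = 2.5 m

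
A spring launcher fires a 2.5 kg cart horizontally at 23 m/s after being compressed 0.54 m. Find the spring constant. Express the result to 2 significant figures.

Spring PE at full compression equals KE at release: ½kx² = ½mv²
k = mv²/x² = (2.5)(23)²/(0.54)² = 4535 N/m

k = 4500 N/m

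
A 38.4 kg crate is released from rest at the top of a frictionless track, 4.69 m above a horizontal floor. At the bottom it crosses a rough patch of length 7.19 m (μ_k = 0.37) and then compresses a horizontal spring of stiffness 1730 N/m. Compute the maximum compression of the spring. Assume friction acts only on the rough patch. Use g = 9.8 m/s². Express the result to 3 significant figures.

x = 0.940 m

Initial energy: E₁ = mgh = (38.4)(9.8)(4.69) = 1764.9 J
Friction removes W_f = μ_k mg d = (0.37)(38.4)(9.8)(7.19) = 1001 J
Energy reaching the spring: E = 1764.9 − 1001 = 763.82 J
At max compression ½kx² = E ⇒ x = √(2E/k) = √(2 × 763.82/1730) = 0.9397 m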